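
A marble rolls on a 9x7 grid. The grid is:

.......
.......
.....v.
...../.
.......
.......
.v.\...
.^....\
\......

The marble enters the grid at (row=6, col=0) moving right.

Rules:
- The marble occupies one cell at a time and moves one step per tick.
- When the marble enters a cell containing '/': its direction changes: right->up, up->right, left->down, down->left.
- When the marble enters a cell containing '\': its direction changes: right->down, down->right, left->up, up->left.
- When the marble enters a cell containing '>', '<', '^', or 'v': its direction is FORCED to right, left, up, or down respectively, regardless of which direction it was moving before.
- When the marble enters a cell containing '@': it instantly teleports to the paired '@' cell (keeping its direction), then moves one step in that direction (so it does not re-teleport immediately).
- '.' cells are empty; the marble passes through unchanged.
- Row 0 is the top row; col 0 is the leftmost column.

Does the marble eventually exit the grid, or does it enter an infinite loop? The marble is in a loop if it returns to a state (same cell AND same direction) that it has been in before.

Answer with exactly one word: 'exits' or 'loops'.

Step 1: enter (6,0), '.' pass, move right to (6,1)
Step 2: enter (6,1), 'v' forces right->down, move down to (7,1)
Step 3: enter (7,1), '^' forces down->up, move up to (6,1)
Step 4: enter (6,1), 'v' forces up->down, move down to (7,1)
Step 5: at (7,1) dir=down — LOOP DETECTED (seen before)

Answer: loops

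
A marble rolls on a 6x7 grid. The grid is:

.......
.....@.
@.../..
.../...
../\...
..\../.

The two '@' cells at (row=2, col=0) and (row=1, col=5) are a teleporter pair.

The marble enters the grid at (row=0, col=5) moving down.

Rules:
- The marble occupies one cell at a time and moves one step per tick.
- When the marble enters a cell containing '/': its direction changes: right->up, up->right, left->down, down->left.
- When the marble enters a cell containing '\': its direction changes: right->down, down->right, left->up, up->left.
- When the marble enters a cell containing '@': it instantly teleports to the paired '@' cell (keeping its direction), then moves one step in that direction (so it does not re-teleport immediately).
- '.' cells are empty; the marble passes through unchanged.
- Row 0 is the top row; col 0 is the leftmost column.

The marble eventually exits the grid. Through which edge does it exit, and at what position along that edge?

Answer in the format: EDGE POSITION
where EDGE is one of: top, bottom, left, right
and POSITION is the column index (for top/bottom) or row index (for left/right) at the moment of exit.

Answer: bottom 0

Derivation:
Step 1: enter (0,5), '.' pass, move down to (1,5)
Step 2: enter (1,5), '@' teleport (1,5)->(2,0), also enter (2,0), move down to (3,0)
Step 3: enter (3,0), '.' pass, move down to (4,0)
Step 4: enter (4,0), '.' pass, move down to (5,0)
Step 5: enter (5,0), '.' pass, move down to (6,0)
Step 6: at (6,0) — EXIT via bottom edge, pos 0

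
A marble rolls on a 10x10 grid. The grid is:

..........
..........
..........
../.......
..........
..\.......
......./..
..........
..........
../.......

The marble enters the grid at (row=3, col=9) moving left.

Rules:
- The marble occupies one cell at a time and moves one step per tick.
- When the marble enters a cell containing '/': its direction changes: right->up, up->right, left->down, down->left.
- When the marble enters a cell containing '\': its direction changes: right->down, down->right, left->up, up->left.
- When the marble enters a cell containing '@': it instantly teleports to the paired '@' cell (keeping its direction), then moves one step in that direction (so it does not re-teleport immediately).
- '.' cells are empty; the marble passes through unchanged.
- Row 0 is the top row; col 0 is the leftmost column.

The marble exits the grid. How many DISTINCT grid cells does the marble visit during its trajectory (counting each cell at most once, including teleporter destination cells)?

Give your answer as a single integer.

Step 1: enter (3,9), '.' pass, move left to (3,8)
Step 2: enter (3,8), '.' pass, move left to (3,7)
Step 3: enter (3,7), '.' pass, move left to (3,6)
Step 4: enter (3,6), '.' pass, move left to (3,5)
Step 5: enter (3,5), '.' pass, move left to (3,4)
Step 6: enter (3,4), '.' pass, move left to (3,3)
Step 7: enter (3,3), '.' pass, move left to (3,2)
Step 8: enter (3,2), '/' deflects left->down, move down to (4,2)
Step 9: enter (4,2), '.' pass, move down to (5,2)
Step 10: enter (5,2), '\' deflects down->right, move right to (5,3)
Step 11: enter (5,3), '.' pass, move right to (5,4)
Step 12: enter (5,4), '.' pass, move right to (5,5)
Step 13: enter (5,5), '.' pass, move right to (5,6)
Step 14: enter (5,6), '.' pass, move right to (5,7)
Step 15: enter (5,7), '.' pass, move right to (5,8)
Step 16: enter (5,8), '.' pass, move right to (5,9)
Step 17: enter (5,9), '.' pass, move right to (5,10)
Step 18: at (5,10) — EXIT via right edge, pos 5
Distinct cells visited: 17 (path length 17)

Answer: 17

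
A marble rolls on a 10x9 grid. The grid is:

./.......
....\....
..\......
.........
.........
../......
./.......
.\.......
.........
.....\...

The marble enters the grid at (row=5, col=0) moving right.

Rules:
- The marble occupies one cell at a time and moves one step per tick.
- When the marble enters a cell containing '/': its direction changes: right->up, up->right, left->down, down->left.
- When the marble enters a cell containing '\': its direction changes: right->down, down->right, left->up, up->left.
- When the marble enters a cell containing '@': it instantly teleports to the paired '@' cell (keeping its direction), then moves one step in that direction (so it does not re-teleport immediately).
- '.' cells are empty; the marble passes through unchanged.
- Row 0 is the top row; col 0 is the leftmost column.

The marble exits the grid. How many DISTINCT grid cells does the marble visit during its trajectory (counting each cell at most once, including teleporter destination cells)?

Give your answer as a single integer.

Answer: 8

Derivation:
Step 1: enter (5,0), '.' pass, move right to (5,1)
Step 2: enter (5,1), '.' pass, move right to (5,2)
Step 3: enter (5,2), '/' deflects right->up, move up to (4,2)
Step 4: enter (4,2), '.' pass, move up to (3,2)
Step 5: enter (3,2), '.' pass, move up to (2,2)
Step 6: enter (2,2), '\' deflects up->left, move left to (2,1)
Step 7: enter (2,1), '.' pass, move left to (2,0)
Step 8: enter (2,0), '.' pass, move left to (2,-1)
Step 9: at (2,-1) — EXIT via left edge, pos 2
Distinct cells visited: 8 (path length 8)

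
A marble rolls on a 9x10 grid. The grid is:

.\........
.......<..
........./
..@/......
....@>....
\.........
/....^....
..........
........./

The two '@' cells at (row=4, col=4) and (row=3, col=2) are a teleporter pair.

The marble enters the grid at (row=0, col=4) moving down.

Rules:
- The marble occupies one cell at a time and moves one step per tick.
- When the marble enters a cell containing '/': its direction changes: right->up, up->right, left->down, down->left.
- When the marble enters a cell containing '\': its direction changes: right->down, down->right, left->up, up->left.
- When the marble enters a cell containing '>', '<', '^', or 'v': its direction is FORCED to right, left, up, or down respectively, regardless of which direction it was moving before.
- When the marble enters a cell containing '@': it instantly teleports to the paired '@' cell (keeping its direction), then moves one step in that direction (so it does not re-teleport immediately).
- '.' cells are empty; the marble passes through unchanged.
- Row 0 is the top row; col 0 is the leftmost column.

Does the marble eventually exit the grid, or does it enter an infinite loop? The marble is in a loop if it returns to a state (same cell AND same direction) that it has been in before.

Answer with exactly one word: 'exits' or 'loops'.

Step 1: enter (0,4), '.' pass, move down to (1,4)
Step 2: enter (1,4), '.' pass, move down to (2,4)
Step 3: enter (2,4), '.' pass, move down to (3,4)
Step 4: enter (3,4), '.' pass, move down to (4,4)
Step 5: enter (4,4), '@' teleport (4,4)->(3,2), also enter (3,2), move down to (4,2)
Step 6: enter (4,2), '.' pass, move down to (5,2)
Step 7: enter (5,2), '.' pass, move down to (6,2)
Step 8: enter (6,2), '.' pass, move down to (7,2)
Step 9: enter (7,2), '.' pass, move down to (8,2)
Step 10: enter (8,2), '.' pass, move down to (9,2)
Step 11: at (9,2) — EXIT via bottom edge, pos 2

Answer: exits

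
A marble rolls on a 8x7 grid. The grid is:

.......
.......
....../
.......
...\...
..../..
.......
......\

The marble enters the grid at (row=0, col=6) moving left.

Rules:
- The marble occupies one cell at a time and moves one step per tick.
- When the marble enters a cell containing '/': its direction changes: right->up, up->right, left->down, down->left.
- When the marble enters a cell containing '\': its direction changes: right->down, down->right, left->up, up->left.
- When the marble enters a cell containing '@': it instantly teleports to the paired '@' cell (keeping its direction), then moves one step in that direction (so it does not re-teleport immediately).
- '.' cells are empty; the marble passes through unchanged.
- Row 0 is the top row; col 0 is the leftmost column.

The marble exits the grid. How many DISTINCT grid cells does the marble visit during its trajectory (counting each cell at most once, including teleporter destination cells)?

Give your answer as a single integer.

Answer: 7

Derivation:
Step 1: enter (0,6), '.' pass, move left to (0,5)
Step 2: enter (0,5), '.' pass, move left to (0,4)
Step 3: enter (0,4), '.' pass, move left to (0,3)
Step 4: enter (0,3), '.' pass, move left to (0,2)
Step 5: enter (0,2), '.' pass, move left to (0,1)
Step 6: enter (0,1), '.' pass, move left to (0,0)
Step 7: enter (0,0), '.' pass, move left to (0,-1)
Step 8: at (0,-1) — EXIT via left edge, pos 0
Distinct cells visited: 7 (path length 7)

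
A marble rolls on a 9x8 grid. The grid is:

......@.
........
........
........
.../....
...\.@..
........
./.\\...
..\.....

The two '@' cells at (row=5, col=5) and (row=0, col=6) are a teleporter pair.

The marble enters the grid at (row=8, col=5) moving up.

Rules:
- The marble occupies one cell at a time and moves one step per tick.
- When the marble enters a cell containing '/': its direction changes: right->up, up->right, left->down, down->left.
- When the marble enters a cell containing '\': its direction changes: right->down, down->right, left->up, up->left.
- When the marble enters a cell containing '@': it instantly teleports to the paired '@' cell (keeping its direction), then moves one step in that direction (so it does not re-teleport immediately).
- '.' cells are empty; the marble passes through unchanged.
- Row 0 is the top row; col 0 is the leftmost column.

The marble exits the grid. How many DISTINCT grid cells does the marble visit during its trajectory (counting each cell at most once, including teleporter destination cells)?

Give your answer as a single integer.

Step 1: enter (8,5), '.' pass, move up to (7,5)
Step 2: enter (7,5), '.' pass, move up to (6,5)
Step 3: enter (6,5), '.' pass, move up to (5,5)
Step 4: enter (5,5), '@' teleport (5,5)->(0,6), also enter (0,6), move up to (-1,6)
Step 5: at (-1,6) — EXIT via top edge, pos 6
Distinct cells visited: 5 (path length 5)

Answer: 5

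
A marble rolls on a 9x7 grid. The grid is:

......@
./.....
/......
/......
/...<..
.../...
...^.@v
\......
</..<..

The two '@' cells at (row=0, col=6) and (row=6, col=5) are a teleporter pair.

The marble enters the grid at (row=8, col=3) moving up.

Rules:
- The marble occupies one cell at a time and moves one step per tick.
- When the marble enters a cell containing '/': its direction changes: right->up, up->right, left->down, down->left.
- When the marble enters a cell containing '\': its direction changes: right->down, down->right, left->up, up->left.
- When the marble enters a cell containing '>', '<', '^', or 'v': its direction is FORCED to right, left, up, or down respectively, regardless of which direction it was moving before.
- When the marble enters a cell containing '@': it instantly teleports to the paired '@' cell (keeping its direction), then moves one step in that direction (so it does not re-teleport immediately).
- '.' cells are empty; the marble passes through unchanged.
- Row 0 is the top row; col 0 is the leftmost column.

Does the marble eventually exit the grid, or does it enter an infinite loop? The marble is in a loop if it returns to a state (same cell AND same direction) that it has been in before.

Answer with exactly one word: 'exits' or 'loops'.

Step 1: enter (8,3), '.' pass, move up to (7,3)
Step 2: enter (7,3), '.' pass, move up to (6,3)
Step 3: enter (6,3), '^' forces up->up, move up to (5,3)
Step 4: enter (5,3), '/' deflects up->right, move right to (5,4)
Step 5: enter (5,4), '.' pass, move right to (5,5)
Step 6: enter (5,5), '.' pass, move right to (5,6)
Step 7: enter (5,6), '.' pass, move right to (5,7)
Step 8: at (5,7) — EXIT via right edge, pos 5

Answer: exits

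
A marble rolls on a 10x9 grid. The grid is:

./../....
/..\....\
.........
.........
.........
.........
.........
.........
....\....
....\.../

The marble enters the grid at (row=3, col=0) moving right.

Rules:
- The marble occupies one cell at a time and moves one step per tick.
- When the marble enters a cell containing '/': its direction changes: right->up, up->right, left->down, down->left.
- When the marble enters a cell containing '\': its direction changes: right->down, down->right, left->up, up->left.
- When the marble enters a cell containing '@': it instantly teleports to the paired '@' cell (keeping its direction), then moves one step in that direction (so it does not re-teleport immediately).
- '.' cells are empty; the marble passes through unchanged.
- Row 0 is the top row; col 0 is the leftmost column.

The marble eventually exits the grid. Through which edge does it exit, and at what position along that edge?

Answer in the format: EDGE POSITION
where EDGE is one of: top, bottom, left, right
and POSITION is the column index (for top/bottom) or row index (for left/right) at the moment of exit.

Answer: right 3

Derivation:
Step 1: enter (3,0), '.' pass, move right to (3,1)
Step 2: enter (3,1), '.' pass, move right to (3,2)
Step 3: enter (3,2), '.' pass, move right to (3,3)
Step 4: enter (3,3), '.' pass, move right to (3,4)
Step 5: enter (3,4), '.' pass, move right to (3,5)
Step 6: enter (3,5), '.' pass, move right to (3,6)
Step 7: enter (3,6), '.' pass, move right to (3,7)
Step 8: enter (3,7), '.' pass, move right to (3,8)
Step 9: enter (3,8), '.' pass, move right to (3,9)
Step 10: at (3,9) — EXIT via right edge, pos 3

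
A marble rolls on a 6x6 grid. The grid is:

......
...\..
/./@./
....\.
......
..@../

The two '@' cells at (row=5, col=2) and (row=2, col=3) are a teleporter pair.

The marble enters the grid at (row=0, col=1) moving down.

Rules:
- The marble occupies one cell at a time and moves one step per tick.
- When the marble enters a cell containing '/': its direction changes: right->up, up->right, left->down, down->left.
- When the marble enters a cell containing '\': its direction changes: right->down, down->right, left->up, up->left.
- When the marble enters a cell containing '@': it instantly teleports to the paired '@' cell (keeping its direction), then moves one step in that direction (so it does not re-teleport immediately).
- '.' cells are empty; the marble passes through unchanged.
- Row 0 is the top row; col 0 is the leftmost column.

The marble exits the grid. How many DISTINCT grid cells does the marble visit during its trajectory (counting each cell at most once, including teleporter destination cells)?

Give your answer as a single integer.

Answer: 6

Derivation:
Step 1: enter (0,1), '.' pass, move down to (1,1)
Step 2: enter (1,1), '.' pass, move down to (2,1)
Step 3: enter (2,1), '.' pass, move down to (3,1)
Step 4: enter (3,1), '.' pass, move down to (4,1)
Step 5: enter (4,1), '.' pass, move down to (5,1)
Step 6: enter (5,1), '.' pass, move down to (6,1)
Step 7: at (6,1) — EXIT via bottom edge, pos 1
Distinct cells visited: 6 (path length 6)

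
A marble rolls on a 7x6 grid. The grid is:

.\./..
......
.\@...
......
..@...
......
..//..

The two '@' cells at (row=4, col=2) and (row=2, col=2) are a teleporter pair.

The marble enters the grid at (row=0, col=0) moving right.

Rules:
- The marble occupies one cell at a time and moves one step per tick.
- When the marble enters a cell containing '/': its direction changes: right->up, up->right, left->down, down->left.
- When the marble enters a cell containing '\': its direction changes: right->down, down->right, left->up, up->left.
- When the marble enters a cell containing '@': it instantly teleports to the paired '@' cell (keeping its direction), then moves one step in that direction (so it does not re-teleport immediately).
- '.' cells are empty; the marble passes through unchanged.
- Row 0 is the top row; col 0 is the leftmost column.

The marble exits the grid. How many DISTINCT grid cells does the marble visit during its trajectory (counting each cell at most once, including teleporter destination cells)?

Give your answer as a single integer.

Step 1: enter (0,0), '.' pass, move right to (0,1)
Step 2: enter (0,1), '\' deflects right->down, move down to (1,1)
Step 3: enter (1,1), '.' pass, move down to (2,1)
Step 4: enter (2,1), '\' deflects down->right, move right to (2,2)
Step 5: enter (2,2), '@' teleport (2,2)->(4,2), also enter (4,2), move right to (4,3)
Step 6: enter (4,3), '.' pass, move right to (4,4)
Step 7: enter (4,4), '.' pass, move right to (4,5)
Step 8: enter (4,5), '.' pass, move right to (4,6)
Step 9: at (4,6) — EXIT via right edge, pos 4
Distinct cells visited: 9 (path length 9)

Answer: 9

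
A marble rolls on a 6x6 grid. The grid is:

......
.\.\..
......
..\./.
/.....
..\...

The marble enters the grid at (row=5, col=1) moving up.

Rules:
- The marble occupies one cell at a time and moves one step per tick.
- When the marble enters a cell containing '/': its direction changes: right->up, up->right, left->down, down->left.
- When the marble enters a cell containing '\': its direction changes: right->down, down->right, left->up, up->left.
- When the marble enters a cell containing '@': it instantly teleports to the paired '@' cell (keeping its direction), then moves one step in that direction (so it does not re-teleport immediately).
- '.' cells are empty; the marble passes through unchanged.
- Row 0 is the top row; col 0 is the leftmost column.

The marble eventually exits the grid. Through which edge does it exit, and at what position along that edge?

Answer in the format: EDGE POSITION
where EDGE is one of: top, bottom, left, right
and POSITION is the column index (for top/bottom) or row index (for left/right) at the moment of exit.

Step 1: enter (5,1), '.' pass, move up to (4,1)
Step 2: enter (4,1), '.' pass, move up to (3,1)
Step 3: enter (3,1), '.' pass, move up to (2,1)
Step 4: enter (2,1), '.' pass, move up to (1,1)
Step 5: enter (1,1), '\' deflects up->left, move left to (1,0)
Step 6: enter (1,0), '.' pass, move left to (1,-1)
Step 7: at (1,-1) — EXIT via left edge, pos 1

Answer: left 1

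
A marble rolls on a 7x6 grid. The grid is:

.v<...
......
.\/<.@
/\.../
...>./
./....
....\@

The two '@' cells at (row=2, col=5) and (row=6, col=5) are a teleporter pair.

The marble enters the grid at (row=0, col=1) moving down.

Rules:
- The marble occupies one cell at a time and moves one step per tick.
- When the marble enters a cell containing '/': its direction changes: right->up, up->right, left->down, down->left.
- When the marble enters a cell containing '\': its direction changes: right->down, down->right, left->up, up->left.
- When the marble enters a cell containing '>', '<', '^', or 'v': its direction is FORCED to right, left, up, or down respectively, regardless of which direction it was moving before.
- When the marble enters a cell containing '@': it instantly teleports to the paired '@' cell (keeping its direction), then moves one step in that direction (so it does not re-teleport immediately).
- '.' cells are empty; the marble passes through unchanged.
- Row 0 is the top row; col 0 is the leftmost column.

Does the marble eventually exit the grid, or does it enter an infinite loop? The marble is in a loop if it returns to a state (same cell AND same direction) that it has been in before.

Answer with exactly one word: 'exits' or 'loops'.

Answer: loops

Derivation:
Step 1: enter (0,1), 'v' forces down->down, move down to (1,1)
Step 2: enter (1,1), '.' pass, move down to (2,1)
Step 3: enter (2,1), '\' deflects down->right, move right to (2,2)
Step 4: enter (2,2), '/' deflects right->up, move up to (1,2)
Step 5: enter (1,2), '.' pass, move up to (0,2)
Step 6: enter (0,2), '<' forces up->left, move left to (0,1)
Step 7: enter (0,1), 'v' forces left->down, move down to (1,1)
Step 8: at (1,1) dir=down — LOOP DETECTED (seen before)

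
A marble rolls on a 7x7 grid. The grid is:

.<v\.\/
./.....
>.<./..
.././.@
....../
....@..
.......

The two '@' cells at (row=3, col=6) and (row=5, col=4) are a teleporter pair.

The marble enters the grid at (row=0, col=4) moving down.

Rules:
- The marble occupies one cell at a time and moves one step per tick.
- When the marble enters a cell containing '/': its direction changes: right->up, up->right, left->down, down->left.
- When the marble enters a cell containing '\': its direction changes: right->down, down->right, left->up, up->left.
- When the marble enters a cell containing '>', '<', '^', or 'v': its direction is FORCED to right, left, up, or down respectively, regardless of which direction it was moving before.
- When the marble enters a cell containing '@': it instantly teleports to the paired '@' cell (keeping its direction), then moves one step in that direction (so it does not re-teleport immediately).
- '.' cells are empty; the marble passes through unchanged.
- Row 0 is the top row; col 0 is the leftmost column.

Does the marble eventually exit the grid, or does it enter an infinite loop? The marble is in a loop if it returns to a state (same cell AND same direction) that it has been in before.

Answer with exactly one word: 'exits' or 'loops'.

Answer: loops

Derivation:
Step 1: enter (0,4), '.' pass, move down to (1,4)
Step 2: enter (1,4), '.' pass, move down to (2,4)
Step 3: enter (2,4), '/' deflects down->left, move left to (2,3)
Step 4: enter (2,3), '.' pass, move left to (2,2)
Step 5: enter (2,2), '<' forces left->left, move left to (2,1)
Step 6: enter (2,1), '.' pass, move left to (2,0)
Step 7: enter (2,0), '>' forces left->right, move right to (2,1)
Step 8: enter (2,1), '.' pass, move right to (2,2)
Step 9: enter (2,2), '<' forces right->left, move left to (2,1)
Step 10: at (2,1) dir=left — LOOP DETECTED (seen before)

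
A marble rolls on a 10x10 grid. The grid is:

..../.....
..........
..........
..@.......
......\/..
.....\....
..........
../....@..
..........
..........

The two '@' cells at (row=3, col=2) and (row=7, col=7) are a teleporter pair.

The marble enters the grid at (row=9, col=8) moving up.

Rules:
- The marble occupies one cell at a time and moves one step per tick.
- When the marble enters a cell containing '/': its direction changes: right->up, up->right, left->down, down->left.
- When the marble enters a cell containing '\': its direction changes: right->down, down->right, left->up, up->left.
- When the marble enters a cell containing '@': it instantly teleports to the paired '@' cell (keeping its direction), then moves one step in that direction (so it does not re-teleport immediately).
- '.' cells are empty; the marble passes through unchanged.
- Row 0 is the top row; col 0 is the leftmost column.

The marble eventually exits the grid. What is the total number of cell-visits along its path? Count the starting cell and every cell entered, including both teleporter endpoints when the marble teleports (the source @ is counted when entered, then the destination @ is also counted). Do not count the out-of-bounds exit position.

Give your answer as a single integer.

Step 1: enter (9,8), '.' pass, move up to (8,8)
Step 2: enter (8,8), '.' pass, move up to (7,8)
Step 3: enter (7,8), '.' pass, move up to (6,8)
Step 4: enter (6,8), '.' pass, move up to (5,8)
Step 5: enter (5,8), '.' pass, move up to (4,8)
Step 6: enter (4,8), '.' pass, move up to (3,8)
Step 7: enter (3,8), '.' pass, move up to (2,8)
Step 8: enter (2,8), '.' pass, move up to (1,8)
Step 9: enter (1,8), '.' pass, move up to (0,8)
Step 10: enter (0,8), '.' pass, move up to (-1,8)
Step 11: at (-1,8) — EXIT via top edge, pos 8
Path length (cell visits): 10

Answer: 10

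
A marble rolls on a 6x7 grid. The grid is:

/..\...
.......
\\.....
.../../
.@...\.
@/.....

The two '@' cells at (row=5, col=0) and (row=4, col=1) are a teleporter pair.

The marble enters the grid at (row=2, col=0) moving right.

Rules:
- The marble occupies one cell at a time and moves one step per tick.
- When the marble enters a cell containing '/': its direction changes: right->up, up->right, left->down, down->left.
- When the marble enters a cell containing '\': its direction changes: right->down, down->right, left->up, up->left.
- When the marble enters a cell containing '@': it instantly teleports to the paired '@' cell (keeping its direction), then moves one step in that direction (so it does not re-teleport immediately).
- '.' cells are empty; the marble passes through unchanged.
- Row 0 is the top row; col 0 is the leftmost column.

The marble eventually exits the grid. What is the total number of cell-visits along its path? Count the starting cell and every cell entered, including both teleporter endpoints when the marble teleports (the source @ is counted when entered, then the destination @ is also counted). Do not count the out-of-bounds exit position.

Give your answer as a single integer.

Answer: 9

Derivation:
Step 1: enter (2,0), '\' deflects right->down, move down to (3,0)
Step 2: enter (3,0), '.' pass, move down to (4,0)
Step 3: enter (4,0), '.' pass, move down to (5,0)
Step 4: enter (5,0), '@' teleport (5,0)->(4,1), also enter (4,1), move down to (5,1)
Step 5: enter (5,1), '/' deflects down->left, move left to (5,0)
Step 6: enter (5,0), '@' teleport (5,0)->(4,1), also enter (4,1), move left to (4,0)
Step 7: enter (4,0), '.' pass, move left to (4,-1)
Step 8: at (4,-1) — EXIT via left edge, pos 4
Path length (cell visits): 9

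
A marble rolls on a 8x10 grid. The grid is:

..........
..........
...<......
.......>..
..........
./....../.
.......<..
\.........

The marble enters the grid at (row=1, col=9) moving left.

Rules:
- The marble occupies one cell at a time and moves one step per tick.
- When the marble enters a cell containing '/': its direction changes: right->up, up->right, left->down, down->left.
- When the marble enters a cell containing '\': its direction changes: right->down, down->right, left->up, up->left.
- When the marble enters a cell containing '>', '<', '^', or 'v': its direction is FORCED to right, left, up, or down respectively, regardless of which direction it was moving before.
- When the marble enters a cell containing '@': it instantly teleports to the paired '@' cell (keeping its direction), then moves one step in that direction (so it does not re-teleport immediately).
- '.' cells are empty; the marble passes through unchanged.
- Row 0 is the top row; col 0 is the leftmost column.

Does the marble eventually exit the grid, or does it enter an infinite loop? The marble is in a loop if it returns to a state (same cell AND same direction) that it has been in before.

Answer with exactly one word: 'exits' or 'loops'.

Step 1: enter (1,9), '.' pass, move left to (1,8)
Step 2: enter (1,8), '.' pass, move left to (1,7)
Step 3: enter (1,7), '.' pass, move left to (1,6)
Step 4: enter (1,6), '.' pass, move left to (1,5)
Step 5: enter (1,5), '.' pass, move left to (1,4)
Step 6: enter (1,4), '.' pass, move left to (1,3)
Step 7: enter (1,3), '.' pass, move left to (1,2)
Step 8: enter (1,2), '.' pass, move left to (1,1)
Step 9: enter (1,1), '.' pass, move left to (1,0)
Step 10: enter (1,0), '.' pass, move left to (1,-1)
Step 11: at (1,-1) — EXIT via left edge, pos 1

Answer: exits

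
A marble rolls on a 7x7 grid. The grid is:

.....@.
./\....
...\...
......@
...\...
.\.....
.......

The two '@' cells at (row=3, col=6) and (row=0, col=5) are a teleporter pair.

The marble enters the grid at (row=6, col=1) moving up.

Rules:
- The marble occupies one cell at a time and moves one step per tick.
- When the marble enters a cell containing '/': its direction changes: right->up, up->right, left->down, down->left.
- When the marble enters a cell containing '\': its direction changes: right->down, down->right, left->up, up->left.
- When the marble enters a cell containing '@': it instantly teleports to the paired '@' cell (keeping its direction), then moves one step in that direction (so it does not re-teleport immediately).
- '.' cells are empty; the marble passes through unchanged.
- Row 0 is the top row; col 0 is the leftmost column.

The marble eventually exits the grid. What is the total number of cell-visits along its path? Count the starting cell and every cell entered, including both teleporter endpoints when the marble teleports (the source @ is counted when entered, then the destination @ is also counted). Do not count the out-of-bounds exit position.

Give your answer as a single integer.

Step 1: enter (6,1), '.' pass, move up to (5,1)
Step 2: enter (5,1), '\' deflects up->left, move left to (5,0)
Step 3: enter (5,0), '.' pass, move left to (5,-1)
Step 4: at (5,-1) — EXIT via left edge, pos 5
Path length (cell visits): 3

Answer: 3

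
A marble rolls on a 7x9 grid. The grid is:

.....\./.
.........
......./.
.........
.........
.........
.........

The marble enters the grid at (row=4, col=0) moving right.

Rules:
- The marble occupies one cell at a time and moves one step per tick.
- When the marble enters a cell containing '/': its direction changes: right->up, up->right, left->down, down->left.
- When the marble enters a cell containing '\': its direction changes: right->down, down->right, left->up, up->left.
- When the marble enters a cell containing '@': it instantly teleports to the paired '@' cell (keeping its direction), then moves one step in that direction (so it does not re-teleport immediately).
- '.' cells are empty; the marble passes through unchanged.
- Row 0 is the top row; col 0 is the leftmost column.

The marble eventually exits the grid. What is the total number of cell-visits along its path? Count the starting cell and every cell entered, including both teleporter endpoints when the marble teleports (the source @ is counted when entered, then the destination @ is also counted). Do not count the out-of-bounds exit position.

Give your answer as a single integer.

Answer: 9

Derivation:
Step 1: enter (4,0), '.' pass, move right to (4,1)
Step 2: enter (4,1), '.' pass, move right to (4,2)
Step 3: enter (4,2), '.' pass, move right to (4,3)
Step 4: enter (4,3), '.' pass, move right to (4,4)
Step 5: enter (4,4), '.' pass, move right to (4,5)
Step 6: enter (4,5), '.' pass, move right to (4,6)
Step 7: enter (4,6), '.' pass, move right to (4,7)
Step 8: enter (4,7), '.' pass, move right to (4,8)
Step 9: enter (4,8), '.' pass, move right to (4,9)
Step 10: at (4,9) — EXIT via right edge, pos 4
Path length (cell visits): 9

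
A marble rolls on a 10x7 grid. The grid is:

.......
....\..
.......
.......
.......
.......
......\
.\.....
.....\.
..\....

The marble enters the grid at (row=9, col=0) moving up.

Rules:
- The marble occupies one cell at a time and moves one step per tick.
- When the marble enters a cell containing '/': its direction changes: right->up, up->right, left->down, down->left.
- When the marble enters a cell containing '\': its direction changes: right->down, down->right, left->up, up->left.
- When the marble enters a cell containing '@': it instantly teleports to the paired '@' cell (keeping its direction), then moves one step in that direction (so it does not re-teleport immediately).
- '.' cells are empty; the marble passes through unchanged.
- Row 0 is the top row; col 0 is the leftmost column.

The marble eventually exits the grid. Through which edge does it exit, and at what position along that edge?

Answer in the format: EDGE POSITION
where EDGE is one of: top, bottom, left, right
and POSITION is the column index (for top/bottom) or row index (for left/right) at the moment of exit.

Answer: top 0

Derivation:
Step 1: enter (9,0), '.' pass, move up to (8,0)
Step 2: enter (8,0), '.' pass, move up to (7,0)
Step 3: enter (7,0), '.' pass, move up to (6,0)
Step 4: enter (6,0), '.' pass, move up to (5,0)
Step 5: enter (5,0), '.' pass, move up to (4,0)
Step 6: enter (4,0), '.' pass, move up to (3,0)
Step 7: enter (3,0), '.' pass, move up to (2,0)
Step 8: enter (2,0), '.' pass, move up to (1,0)
Step 9: enter (1,0), '.' pass, move up to (0,0)
Step 10: enter (0,0), '.' pass, move up to (-1,0)
Step 11: at (-1,0) — EXIT via top edge, pos 0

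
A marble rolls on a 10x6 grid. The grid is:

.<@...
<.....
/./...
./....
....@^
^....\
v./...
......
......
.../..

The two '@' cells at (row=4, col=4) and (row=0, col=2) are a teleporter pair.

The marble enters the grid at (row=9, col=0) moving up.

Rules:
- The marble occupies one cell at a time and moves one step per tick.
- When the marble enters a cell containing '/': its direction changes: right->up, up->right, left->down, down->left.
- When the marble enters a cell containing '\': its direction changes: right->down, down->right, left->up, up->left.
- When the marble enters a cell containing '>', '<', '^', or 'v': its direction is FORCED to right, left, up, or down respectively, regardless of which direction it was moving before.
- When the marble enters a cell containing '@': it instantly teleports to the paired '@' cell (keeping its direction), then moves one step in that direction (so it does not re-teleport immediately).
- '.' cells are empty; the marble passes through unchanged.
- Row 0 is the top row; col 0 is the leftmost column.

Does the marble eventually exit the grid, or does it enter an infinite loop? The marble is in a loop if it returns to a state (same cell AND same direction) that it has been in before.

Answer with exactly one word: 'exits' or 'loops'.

Answer: exits

Derivation:
Step 1: enter (9,0), '.' pass, move up to (8,0)
Step 2: enter (8,0), '.' pass, move up to (7,0)
Step 3: enter (7,0), '.' pass, move up to (6,0)
Step 4: enter (6,0), 'v' forces up->down, move down to (7,0)
Step 5: enter (7,0), '.' pass, move down to (8,0)
Step 6: enter (8,0), '.' pass, move down to (9,0)
Step 7: enter (9,0), '.' pass, move down to (10,0)
Step 8: at (10,0) — EXIT via bottom edge, pos 0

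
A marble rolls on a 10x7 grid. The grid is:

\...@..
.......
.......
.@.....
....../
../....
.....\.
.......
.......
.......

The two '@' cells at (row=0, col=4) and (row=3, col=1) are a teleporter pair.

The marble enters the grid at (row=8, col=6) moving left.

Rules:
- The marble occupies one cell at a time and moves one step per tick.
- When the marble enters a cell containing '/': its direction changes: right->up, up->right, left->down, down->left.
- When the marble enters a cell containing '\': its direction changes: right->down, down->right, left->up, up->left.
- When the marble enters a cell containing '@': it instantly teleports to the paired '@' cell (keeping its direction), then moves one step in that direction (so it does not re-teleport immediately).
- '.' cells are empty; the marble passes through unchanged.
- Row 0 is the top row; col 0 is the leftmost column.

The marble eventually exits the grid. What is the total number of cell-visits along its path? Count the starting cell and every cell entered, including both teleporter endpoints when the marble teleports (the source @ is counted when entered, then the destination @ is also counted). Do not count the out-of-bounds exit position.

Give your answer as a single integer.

Answer: 7

Derivation:
Step 1: enter (8,6), '.' pass, move left to (8,5)
Step 2: enter (8,5), '.' pass, move left to (8,4)
Step 3: enter (8,4), '.' pass, move left to (8,3)
Step 4: enter (8,3), '.' pass, move left to (8,2)
Step 5: enter (8,2), '.' pass, move left to (8,1)
Step 6: enter (8,1), '.' pass, move left to (8,0)
Step 7: enter (8,0), '.' pass, move left to (8,-1)
Step 8: at (8,-1) — EXIT via left edge, pos 8
Path length (cell visits): 7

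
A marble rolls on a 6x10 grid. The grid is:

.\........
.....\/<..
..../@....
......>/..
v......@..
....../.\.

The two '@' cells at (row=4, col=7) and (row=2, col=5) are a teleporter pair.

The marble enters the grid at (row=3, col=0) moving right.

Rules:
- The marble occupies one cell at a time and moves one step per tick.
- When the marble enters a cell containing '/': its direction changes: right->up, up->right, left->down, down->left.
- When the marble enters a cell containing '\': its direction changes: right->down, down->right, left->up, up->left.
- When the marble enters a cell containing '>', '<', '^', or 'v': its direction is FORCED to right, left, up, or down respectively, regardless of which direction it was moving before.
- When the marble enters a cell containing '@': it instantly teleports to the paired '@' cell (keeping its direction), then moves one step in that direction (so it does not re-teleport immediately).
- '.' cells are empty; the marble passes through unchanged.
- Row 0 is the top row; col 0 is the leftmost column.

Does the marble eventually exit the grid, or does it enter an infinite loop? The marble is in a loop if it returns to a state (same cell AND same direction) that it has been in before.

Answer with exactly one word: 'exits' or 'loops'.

Step 1: enter (3,0), '.' pass, move right to (3,1)
Step 2: enter (3,1), '.' pass, move right to (3,2)
Step 3: enter (3,2), '.' pass, move right to (3,3)
Step 4: enter (3,3), '.' pass, move right to (3,4)
Step 5: enter (3,4), '.' pass, move right to (3,5)
Step 6: enter (3,5), '.' pass, move right to (3,6)
Step 7: enter (3,6), '>' forces right->right, move right to (3,7)
Step 8: enter (3,7), '/' deflects right->up, move up to (2,7)
Step 9: enter (2,7), '.' pass, move up to (1,7)
Step 10: enter (1,7), '<' forces up->left, move left to (1,6)
Step 11: enter (1,6), '/' deflects left->down, move down to (2,6)
Step 12: enter (2,6), '.' pass, move down to (3,6)
Step 13: enter (3,6), '>' forces down->right, move right to (3,7)
Step 14: at (3,7) dir=right — LOOP DETECTED (seen before)

Answer: loops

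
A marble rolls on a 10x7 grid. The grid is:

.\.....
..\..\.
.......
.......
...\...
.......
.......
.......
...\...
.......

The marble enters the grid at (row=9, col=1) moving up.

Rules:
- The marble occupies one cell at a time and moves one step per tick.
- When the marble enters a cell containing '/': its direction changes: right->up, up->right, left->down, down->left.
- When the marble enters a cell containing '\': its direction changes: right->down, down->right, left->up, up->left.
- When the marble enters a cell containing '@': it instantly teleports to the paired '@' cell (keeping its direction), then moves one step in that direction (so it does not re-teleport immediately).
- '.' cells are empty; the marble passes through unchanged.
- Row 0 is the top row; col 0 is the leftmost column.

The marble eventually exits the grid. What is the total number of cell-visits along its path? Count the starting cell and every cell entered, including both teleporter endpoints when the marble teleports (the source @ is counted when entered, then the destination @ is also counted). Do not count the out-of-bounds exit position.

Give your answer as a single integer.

Step 1: enter (9,1), '.' pass, move up to (8,1)
Step 2: enter (8,1), '.' pass, move up to (7,1)
Step 3: enter (7,1), '.' pass, move up to (6,1)
Step 4: enter (6,1), '.' pass, move up to (5,1)
Step 5: enter (5,1), '.' pass, move up to (4,1)
Step 6: enter (4,1), '.' pass, move up to (3,1)
Step 7: enter (3,1), '.' pass, move up to (2,1)
Step 8: enter (2,1), '.' pass, move up to (1,1)
Step 9: enter (1,1), '.' pass, move up to (0,1)
Step 10: enter (0,1), '\' deflects up->left, move left to (0,0)
Step 11: enter (0,0), '.' pass, move left to (0,-1)
Step 12: at (0,-1) — EXIT via left edge, pos 0
Path length (cell visits): 11

Answer: 11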